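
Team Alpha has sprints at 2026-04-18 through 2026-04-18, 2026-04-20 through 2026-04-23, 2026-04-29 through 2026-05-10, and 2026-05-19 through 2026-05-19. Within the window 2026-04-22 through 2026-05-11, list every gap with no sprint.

2026-04-24 through 2026-04-28, 2026-05-11 through 2026-05-11

Covered (merged): 2026-04-18 through 2026-04-18, 2026-04-20 through 2026-04-23, 2026-04-29 through 2026-05-10, 2026-05-19 through 2026-05-19.
Gaps within 2026-04-22 through 2026-05-11: 2026-04-24 through 2026-04-28, 2026-05-11 through 2026-05-11.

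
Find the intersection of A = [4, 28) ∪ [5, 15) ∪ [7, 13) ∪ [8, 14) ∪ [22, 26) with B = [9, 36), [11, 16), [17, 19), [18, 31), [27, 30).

Merge the first list: [4, 28).
Merge the second list: [9, 36).
[4, 28) meets the second set on [9, 28).

[9, 28)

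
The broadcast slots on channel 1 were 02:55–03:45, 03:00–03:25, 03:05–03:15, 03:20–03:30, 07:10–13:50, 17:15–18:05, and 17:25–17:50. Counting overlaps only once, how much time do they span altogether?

8 h 20 min

Merged: 02:55-03:45, 07:10-13:50, 17:15-18:05.
Lengths: 50 min + 6 h 40 min + 50 min = 8 h 20 min.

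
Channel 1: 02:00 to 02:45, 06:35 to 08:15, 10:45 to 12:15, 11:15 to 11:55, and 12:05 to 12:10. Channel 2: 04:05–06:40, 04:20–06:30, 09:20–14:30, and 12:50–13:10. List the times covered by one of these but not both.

First set merges to 02:00–02:45, 06:35–08:15, 10:45–12:15.
Second set merges to 04:05–06:40, 09:20–14:30.
A but not B: 02:00–02:45, 06:40–08:15.
B but not A: 04:05–06:35, 09:20–10:45, 12:15–14:30.
Combining gives A △ B.

02:00–02:45, 04:05–06:35, 06:40–08:15, 09:20–10:45, 12:15–14:30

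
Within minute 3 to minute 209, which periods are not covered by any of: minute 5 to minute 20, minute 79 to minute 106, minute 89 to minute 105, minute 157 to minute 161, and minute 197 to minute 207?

Covered (merged): minute 5 to minute 20, minute 79 to minute 106, minute 157 to minute 161, minute 197 to minute 207.
Gaps within minute 3 to minute 209: minute 3 to minute 5, minute 20 to minute 79, minute 106 to minute 157, minute 161 to minute 197, minute 207 to minute 209.

minute 3 to minute 5, minute 20 to minute 79, minute 106 to minute 157, minute 161 to minute 197, minute 207 to minute 209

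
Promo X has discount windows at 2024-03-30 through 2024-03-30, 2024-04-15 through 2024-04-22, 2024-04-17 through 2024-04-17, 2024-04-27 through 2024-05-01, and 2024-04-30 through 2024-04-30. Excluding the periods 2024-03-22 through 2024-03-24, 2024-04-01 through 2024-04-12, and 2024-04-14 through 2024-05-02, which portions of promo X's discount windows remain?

First set merges to 2024-03-30 through 2024-03-30, 2024-04-15 through 2024-04-22, 2024-04-27 through 2024-05-01.
2024-03-30 through 2024-03-30: no B overlap → unchanged.
2024-04-15 through 2024-04-22: fully covered by B → removed.
2024-04-27 through 2024-05-01: fully covered by B → removed.

2024-03-30 through 2024-03-30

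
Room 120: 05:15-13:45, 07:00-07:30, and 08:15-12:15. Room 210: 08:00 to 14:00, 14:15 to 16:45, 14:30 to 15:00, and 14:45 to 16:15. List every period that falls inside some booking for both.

08:00–13:45

A, merged: 05:15–13:45.
B, merged: 08:00–14:00, 14:15–16:45.
05:15–13:45 meets the second set on 08:00–13:45.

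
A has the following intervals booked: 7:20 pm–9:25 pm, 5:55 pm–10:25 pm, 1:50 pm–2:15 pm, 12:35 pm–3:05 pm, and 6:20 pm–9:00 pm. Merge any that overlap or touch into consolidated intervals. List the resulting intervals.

12:35 pm-3:05 pm, 5:55 pm-10:25 pm

Sort by start: 12:35 pm-3:05 pm, 1:50 pm-2:15 pm, 5:55 pm-10:25 pm, 6:20 pm-9:00 pm, 7:20 pm-9:25 pm.
1:50 pm-2:15 pm overlaps/touches 12:35 pm-3:05 pm → extend to 12:35 pm-3:05 pm.
5:55 pm-10:25 pm is disjoint → start new block.
6:20 pm-9:00 pm overlaps/touches 5:55 pm-10:25 pm → extend to 5:55 pm-10:25 pm.
7:20 pm-9:25 pm overlaps/touches 5:55 pm-10:25 pm → extend to 5:55 pm-10:25 pm.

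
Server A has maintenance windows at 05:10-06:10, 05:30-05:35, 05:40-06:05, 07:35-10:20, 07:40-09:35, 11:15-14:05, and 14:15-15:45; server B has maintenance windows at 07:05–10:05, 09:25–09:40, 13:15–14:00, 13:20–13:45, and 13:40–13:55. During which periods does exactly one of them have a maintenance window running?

A, merged: 05:10–06:10, 07:35–10:20, 11:15–14:05, 14:15–15:45.
B, merged: 07:05–10:05, 13:15–14:00.
Only in the first: 05:10–06:10, 10:05–10:20, 11:15–13:15, 14:00–14:05, 14:15–15:45.
Only in the second: 07:05–07:35.
Together these are the periods covered by exactly one.

05:10–06:10, 07:05–07:35, 10:05–10:20, 11:15–13:15, 14:00–14:05, 14:15–15:45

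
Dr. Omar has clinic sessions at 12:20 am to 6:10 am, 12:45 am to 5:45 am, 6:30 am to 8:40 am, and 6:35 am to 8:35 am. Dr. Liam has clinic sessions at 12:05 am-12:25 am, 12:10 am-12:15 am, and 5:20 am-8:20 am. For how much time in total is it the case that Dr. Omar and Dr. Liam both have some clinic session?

A, merged: 12:20 am-6:10 am, 6:30 am-8:40 am.
B, merged: 12:05 am-12:25 am, 5:20 am-8:20 am.
A ∩ B = 12:20 am-12:25 am, 5:20 am-6:10 am, 6:30 am-8:20 am.
Total: 5 min + 50 min + 1 h 50 min = 2 h 45 min.

2 h 45 min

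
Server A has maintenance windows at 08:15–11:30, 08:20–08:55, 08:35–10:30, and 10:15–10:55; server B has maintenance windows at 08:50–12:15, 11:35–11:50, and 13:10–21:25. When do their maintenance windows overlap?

A, merged: 08:15–11:30.
B, merged: 08:50–12:15, 13:10–21:25.
08:15–11:30 meets the second set on 08:50–11:30.

08:50–11:30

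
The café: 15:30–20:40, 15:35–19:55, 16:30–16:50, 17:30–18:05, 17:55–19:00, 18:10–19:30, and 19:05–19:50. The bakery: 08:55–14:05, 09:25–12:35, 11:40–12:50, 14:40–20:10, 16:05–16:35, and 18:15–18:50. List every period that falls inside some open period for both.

Merge the first list: 15:30–20:40.
Merge the second list: 08:55–14:05, 14:40–20:10.
15:30–20:40 ∩ B → 15:30–20:10.

15:30–20:10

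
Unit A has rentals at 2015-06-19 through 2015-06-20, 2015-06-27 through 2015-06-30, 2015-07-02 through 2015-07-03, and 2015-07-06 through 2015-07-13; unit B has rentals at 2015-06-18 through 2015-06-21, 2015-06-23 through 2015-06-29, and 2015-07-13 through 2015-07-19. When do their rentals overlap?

2015-06-19 through 2015-06-20, 2015-06-27 through 2015-06-29, 2015-07-13 through 2015-07-13

2015-06-19 through 2015-06-20 meets the second set on 2015-06-19 through 2015-06-20.
2015-06-27 through 2015-06-30 meets the second set on 2015-06-27 through 2015-06-29.
2015-07-02 through 2015-07-03: no overlap with the second set.
2015-07-06 through 2015-07-13 meets the second set on 2015-07-13 through 2015-07-13.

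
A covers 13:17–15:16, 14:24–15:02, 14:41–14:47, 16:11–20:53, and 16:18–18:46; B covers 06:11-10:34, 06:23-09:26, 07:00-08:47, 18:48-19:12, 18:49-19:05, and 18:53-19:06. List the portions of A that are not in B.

A, merged: 13:17–15:16, 16:11–20:53.
B, merged: 06:11–10:34, 18:48–19:12.
13:17–15:16: nothing removed.
16:11–20:53 \ B = 16:11–18:48, 19:12–20:53.

13:17–15:16, 16:11–18:48, 19:12–20:53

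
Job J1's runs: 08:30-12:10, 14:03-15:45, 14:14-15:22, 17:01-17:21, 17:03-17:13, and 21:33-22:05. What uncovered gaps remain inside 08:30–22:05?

Covered (merged): 08:30–12:10, 14:03–15:45, 17:01–17:21, 21:33–22:05.
Uncovered inside 08:30–22:05: 12:10–14:03, 15:45–17:01, 17:21–21:33.

12:10–14:03, 15:45–17:01, 17:21–21:33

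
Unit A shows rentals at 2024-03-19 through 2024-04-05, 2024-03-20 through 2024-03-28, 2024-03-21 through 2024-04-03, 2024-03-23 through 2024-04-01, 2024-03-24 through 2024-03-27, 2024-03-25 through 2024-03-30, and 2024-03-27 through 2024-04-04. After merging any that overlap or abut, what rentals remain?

2024-03-19 through 2024-04-05

2024-03-20 through 2024-03-28 overlaps/touches 2024-03-19 through 2024-04-05 → extend to 2024-03-19 through 2024-04-05.
2024-03-21 through 2024-04-03 overlaps/touches 2024-03-19 through 2024-04-05 → extend to 2024-03-19 through 2024-04-05.
2024-03-23 through 2024-04-01 overlaps/touches 2024-03-19 through 2024-04-05 → extend to 2024-03-19 through 2024-04-05.
2024-03-24 through 2024-03-27 overlaps/touches 2024-03-19 through 2024-04-05 → extend to 2024-03-19 through 2024-04-05.
2024-03-25 through 2024-03-30 overlaps/touches 2024-03-19 through 2024-04-05 → extend to 2024-03-19 through 2024-04-05.
2024-03-27 through 2024-04-04 overlaps/touches 2024-03-19 through 2024-04-05 → extend to 2024-03-19 through 2024-04-05.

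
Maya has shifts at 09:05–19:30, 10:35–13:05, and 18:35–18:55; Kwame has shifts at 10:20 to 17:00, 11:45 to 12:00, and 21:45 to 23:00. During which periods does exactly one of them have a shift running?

A, merged: 09:05–19:30.
B, merged: 10:20–17:00, 21:45–23:00.
A but not B: 09:05–10:20, 17:00–19:30.
B but not A: 21:45–23:00.
Combining gives A △ B.

09:05–10:20, 17:00–19:30, 21:45–23:00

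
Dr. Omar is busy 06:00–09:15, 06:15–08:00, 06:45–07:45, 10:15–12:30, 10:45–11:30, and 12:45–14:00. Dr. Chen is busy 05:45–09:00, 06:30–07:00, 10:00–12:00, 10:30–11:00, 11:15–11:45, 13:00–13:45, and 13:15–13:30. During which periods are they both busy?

Merge the first list: 06:00–09:15, 10:15–12:30, 12:45–14:00.
Merge the second list: 05:45–09:00, 10:00–12:00, 13:00–13:45.
06:00–09:15 ∩ B → 06:00–09:00.
10:15–12:30 ∩ B → 10:15–12:00.
12:45–14:00 ∩ B → 13:00–13:45.

06:00–09:00, 10:15–12:00, 13:00–13:45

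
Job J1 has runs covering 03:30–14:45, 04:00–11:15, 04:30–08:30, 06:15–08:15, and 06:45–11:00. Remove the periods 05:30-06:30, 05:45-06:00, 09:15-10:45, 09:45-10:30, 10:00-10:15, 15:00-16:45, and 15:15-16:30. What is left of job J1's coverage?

A, merged: 03:30–14:45.
B, merged: 05:30–06:30, 09:15–10:45, 15:00–16:45.
03:30–14:45 \ B = 03:30–05:30, 06:30–09:15, 10:45–14:45.

03:30–05:30, 06:30–09:15, 10:45–14:45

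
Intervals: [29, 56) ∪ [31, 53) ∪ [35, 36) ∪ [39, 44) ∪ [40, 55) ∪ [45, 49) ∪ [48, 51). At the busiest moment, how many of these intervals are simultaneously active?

5

Sweep endpoints in order; track running count of active intervals.
Peak of 5 reached at 48.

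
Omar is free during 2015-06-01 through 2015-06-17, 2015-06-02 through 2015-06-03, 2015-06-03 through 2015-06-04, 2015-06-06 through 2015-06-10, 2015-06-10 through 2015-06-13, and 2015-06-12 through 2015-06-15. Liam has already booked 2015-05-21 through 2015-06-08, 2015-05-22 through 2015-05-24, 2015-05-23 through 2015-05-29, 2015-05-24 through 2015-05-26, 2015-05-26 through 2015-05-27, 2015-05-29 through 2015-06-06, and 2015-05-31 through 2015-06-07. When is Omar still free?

First set merges to 2015-06-01 through 2015-06-17.
Second set merges to 2015-05-21 through 2015-06-08.
2015-06-01 through 2015-06-17 minus B → 2015-06-09 through 2015-06-17.

2015-06-09 through 2015-06-17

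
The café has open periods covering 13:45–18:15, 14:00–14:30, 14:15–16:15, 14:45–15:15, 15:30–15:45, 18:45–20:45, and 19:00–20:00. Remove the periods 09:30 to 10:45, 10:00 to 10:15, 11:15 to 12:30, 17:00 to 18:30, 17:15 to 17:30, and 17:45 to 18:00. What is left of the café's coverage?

13:45–17:00, 18:45–20:45

First set merges to 13:45–18:15, 18:45–20:45.
Second set merges to 09:30–10:45, 11:15–12:30, 17:00–18:30.
13:45–18:15 \ B = 13:45–17:00.
18:45–20:45: nothing removed.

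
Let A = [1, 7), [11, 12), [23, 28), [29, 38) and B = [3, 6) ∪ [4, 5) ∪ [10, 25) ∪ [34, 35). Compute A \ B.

[1, 3) ∪ [6, 7) ∪ [25, 28) ∪ [29, 34) ∪ [35, 38)

Merge the second list: [3, 6), [10, 25), [34, 35).
[1, 7) \ B = [1, 3), [6, 7).
[11, 12): entirely removed.
[23, 28) \ B = [25, 28).
[29, 38) \ B = [29, 34), [35, 38).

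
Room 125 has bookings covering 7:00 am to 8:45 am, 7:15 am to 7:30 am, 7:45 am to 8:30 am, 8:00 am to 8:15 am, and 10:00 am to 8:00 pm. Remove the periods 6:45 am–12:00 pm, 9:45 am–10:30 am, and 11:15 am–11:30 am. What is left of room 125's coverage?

12:00 pm-8:00 pm

A, merged: 7:00 am-8:45 am, 10:00 am-8:00 pm.
B, merged: 6:45 am-12:00 pm.
7:00 am-8:45 am: entirely removed.
10:00 am-8:00 pm \ B = 12:00 pm-8:00 pm.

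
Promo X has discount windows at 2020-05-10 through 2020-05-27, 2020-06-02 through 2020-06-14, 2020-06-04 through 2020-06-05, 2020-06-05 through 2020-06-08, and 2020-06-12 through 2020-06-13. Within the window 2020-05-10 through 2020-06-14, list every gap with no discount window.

2020-05-28 through 2020-06-01

The merged coverage is 2020-05-10 through 2020-05-27, 2020-06-02 through 2020-06-14.
Uncovered inside 2020-05-10 through 2020-06-14: 2020-05-28 through 2020-06-01.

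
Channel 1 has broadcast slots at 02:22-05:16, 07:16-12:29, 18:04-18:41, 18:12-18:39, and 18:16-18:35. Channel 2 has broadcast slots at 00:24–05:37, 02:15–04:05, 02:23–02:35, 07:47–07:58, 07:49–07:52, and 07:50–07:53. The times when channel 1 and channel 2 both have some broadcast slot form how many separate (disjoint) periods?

First set merges to 02:22–05:16, 07:16–12:29, 18:04–18:41.
Second set merges to 00:24–05:37, 07:47–07:58.
A ∩ B = 02:22–05:16, 07:47–07:58.
That is 2 disjoint pieces.

2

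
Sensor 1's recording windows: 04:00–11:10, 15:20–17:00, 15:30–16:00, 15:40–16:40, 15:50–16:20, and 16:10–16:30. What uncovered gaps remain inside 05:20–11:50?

The merged coverage is 04:00-11:10, 15:20-17:00.
Complement within 05:20-11:50: 11:10-11:50.

11:10-11:50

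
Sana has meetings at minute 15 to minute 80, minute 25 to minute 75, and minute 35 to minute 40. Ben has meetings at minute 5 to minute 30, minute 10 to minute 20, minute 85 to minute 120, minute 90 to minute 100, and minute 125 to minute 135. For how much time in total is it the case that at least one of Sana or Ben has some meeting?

120 minutes

First set merges to minute 15 to minute 80.
Second set merges to minute 5 to minute 30, minute 85 to minute 120, minute 125 to minute 135.
A ∪ B = minute 5 to minute 80, minute 85 to minute 120, minute 125 to minute 135.
Total: 75 minutes + 35 minutes + 10 minutes = 120 minutes.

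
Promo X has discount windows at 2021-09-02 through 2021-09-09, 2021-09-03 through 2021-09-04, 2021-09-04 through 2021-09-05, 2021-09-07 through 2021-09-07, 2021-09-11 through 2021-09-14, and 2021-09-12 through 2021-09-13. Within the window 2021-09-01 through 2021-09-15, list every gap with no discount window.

Covered (merged): 2021-09-02 through 2021-09-09, 2021-09-11 through 2021-09-14.
Gaps within 2021-09-01 through 2021-09-15: 2021-09-01 through 2021-09-01, 2021-09-10 through 2021-09-10, 2021-09-15 through 2021-09-15.

2021-09-01 through 2021-09-01, 2021-09-10 through 2021-09-10, 2021-09-15 through 2021-09-15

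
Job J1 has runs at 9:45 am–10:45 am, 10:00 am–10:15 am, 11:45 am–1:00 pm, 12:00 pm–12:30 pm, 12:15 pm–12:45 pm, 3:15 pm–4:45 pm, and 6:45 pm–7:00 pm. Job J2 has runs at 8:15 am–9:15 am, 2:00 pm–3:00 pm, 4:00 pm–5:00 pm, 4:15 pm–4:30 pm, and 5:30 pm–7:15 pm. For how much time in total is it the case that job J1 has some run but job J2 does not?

3 h

Merge the first list: 9:45 am-10:45 am, 11:45 am-1:00 pm, 3:15 pm-4:45 pm, 6:45 pm-7:00 pm.
Merge the second list: 8:15 am-9:15 am, 2:00 pm-3:00 pm, 4:00 pm-5:00 pm, 5:30 pm-7:15 pm.
A \ B = 9:45 am-10:45 am, 11:45 am-1:00 pm, 3:15 pm-4:00 pm.
Total: 1 h + 1 h 15 min + 45 min = 3 h.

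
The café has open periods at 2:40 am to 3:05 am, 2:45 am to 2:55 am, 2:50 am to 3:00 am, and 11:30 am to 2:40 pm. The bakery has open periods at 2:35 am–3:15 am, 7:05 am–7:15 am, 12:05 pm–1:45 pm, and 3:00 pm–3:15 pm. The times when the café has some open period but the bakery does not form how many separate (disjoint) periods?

A, merged: 2:40 am–3:05 am, 11:30 am–2:40 pm.
A \ B = 11:30 am–12:05 pm, 1:45 pm–2:40 pm.
That is 2 disjoint pieces.

2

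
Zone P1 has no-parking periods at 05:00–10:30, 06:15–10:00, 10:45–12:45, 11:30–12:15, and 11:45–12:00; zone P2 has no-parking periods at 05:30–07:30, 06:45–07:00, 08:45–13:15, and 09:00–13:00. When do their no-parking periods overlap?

05:30–07:30, 08:45–10:30, 10:45–12:45

A, merged: 05:00–10:30, 10:45–12:45.
B, merged: 05:30–07:30, 08:45–13:15.
05:00–10:30 meets the second set on 05:30–07:30, 08:45–10:30.
10:45–12:45 meets the second set on 10:45–12:45.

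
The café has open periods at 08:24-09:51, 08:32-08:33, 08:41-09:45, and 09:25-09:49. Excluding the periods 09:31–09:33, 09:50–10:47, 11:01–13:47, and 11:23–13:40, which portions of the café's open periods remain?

A, merged: 08:24–09:51.
B, merged: 09:31–09:33, 09:50–10:47, 11:01–13:47.
08:24–09:51 \ B = 08:24–09:31, 09:33–09:50.

08:24–09:31, 09:33–09:50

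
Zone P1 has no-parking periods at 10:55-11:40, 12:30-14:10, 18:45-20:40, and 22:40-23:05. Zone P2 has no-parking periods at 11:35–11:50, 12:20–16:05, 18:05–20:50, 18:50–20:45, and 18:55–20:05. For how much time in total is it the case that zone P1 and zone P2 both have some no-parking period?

3 h 40 min

Second set merges to 11:35-11:50, 12:20-16:05, 18:05-20:50.
A ∩ B = 11:35-11:40, 12:30-14:10, 18:45-20:40.
Total: 5 min + 1 h 40 min + 1 h 55 min = 3 h 40 min.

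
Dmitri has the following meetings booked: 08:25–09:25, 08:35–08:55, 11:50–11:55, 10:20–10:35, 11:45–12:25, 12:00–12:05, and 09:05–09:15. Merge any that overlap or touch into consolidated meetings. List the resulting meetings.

08:25–09:25, 10:20–10:35, 11:45–12:25

Sort by start: 08:25–09:25, 08:35–08:55, 09:05–09:15, 10:20–10:35, 11:45–12:25, 11:50–11:55, 12:00–12:05.
08:35–08:55 overlaps/touches 08:25–09:25 → extend to 08:25–09:25.
09:05–09:15 overlaps/touches 08:25–09:25 → extend to 08:25–09:25.
10:20–10:35 is disjoint → start new block.
11:45–12:25 is disjoint → start new block.
11:50–11:55 overlaps/touches 11:45–12:25 → extend to 11:45–12:25.
12:00–12:05 overlaps/touches 11:45–12:25 → extend to 11:45–12:25.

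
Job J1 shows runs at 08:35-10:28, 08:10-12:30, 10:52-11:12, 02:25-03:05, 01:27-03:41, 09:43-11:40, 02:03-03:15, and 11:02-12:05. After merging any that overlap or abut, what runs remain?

Sort by start: 01:27–03:41, 02:03–03:15, 02:25–03:05, 08:10–12:30, 08:35–10:28, 09:43–11:40, 10:52–11:12, 11:02–12:05.
02:03–03:15 overlaps/touches 01:27–03:41 → extend to 01:27–03:41.
02:25–03:05 overlaps/touches 01:27–03:41 → extend to 01:27–03:41.
08:10–12:30 is disjoint → start new block.
08:35–10:28 overlaps/touches 08:10–12:30 → extend to 08:10–12:30.
09:43–11:40 overlaps/touches 08:10–12:30 → extend to 08:10–12:30.
10:52–11:12 overlaps/touches 08:10–12:30 → extend to 08:10–12:30.
11:02–12:05 overlaps/touches 08:10–12:30 → extend to 08:10–12:30.

01:27–03:41, 08:10–12:30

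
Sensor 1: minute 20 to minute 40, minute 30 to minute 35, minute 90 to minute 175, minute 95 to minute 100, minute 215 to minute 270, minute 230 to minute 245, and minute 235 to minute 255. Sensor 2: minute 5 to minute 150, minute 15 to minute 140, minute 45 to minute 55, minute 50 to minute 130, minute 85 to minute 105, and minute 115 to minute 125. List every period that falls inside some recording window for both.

First set merges to minute 20 to minute 40, minute 90 to minute 175, minute 215 to minute 270.
Second set merges to minute 5 to minute 150.
minute 20 to minute 40 ∩ B → minute 20 to minute 40.
minute 90 to minute 175 ∩ B → minute 90 to minute 150.
minute 215 to minute 270 meets no B interval.

minute 20 to minute 40, minute 90 to minute 150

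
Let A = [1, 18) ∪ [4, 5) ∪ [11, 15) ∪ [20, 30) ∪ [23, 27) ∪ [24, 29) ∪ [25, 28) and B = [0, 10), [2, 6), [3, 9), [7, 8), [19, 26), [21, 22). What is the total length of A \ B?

First set merges to [1, 18), [20, 30).
Second set merges to [0, 10), [19, 26).
A \ B = [10, 18), [26, 30).
Total: 8 + 4 = 12.

12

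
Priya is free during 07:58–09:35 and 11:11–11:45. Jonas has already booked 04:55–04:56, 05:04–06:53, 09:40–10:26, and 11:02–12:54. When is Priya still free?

07:58–09:35: no B overlap → unchanged.
11:11–11:45: fully covered by B → removed.

07:58–09:35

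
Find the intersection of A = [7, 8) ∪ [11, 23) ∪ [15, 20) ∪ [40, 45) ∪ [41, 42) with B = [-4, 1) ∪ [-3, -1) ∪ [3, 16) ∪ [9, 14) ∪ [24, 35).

[7, 8) ∪ [11, 16)

First set merges to [7, 8), [11, 23), [40, 45).
Second set merges to [-4, 1), [3, 16), [24, 35).
[7, 8) meets the second set on [7, 8).
[11, 23) meets the second set on [11, 16).
[40, 45): no overlap with the second set.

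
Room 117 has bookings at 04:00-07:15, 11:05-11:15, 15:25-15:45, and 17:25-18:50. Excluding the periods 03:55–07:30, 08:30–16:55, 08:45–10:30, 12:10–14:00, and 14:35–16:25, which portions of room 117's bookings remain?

17:25–18:50

Second set merges to 03:55–07:30, 08:30–16:55.
04:00–07:15: entirely removed.
11:05–11:15: entirely removed.
15:25–15:45: entirely removed.
17:25–18:50: nothing removed.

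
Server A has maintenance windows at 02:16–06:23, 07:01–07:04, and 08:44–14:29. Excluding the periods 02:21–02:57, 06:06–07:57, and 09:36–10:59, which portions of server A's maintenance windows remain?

02:16-06:23 minus B → 02:16-02:21, 02:57-06:06.
07:01-07:04: fully covered by B → removed.
08:44-14:29 minus B → 08:44-09:36, 10:59-14:29.

02:16-02:21, 02:57-06:06, 08:44-09:36, 10:59-14:29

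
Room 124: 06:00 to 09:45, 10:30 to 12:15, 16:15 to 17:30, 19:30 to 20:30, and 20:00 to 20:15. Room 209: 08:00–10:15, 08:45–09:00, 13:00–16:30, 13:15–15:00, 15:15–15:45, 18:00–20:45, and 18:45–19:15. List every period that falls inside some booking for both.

A, merged: 06:00–09:45, 10:30–12:15, 16:15–17:30, 19:30–20:30.
B, merged: 08:00–10:15, 13:00–16:30, 18:00–20:45.
06:00–09:45 overlaps B on 08:00–09:45.
10:30–12:15 falls entirely outside B.
16:15–17:30 overlaps B on 16:15–16:30.
19:30–20:30 overlaps B on 19:30–20:30.

08:00–09:45, 16:15–16:30, 19:30–20:30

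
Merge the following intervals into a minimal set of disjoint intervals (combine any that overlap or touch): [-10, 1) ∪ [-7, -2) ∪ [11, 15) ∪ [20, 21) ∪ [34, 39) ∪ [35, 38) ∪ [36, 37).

[-10, 1) ∪ [11, 15) ∪ [20, 21) ∪ [34, 39)

[-7, -2) overlaps/touches [-10, 1) → extend to [-10, 1).
[11, 15) is disjoint → start new block.
[20, 21) is disjoint → start new block.
[34, 39) is disjoint → start new block.
[35, 38) overlaps/touches [34, 39) → extend to [34, 39).
[36, 37) overlaps/touches [34, 39) → extend to [34, 39).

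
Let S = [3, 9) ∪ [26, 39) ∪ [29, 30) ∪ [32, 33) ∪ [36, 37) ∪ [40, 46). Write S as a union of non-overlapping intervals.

[26, 39) is disjoint → start new block.
[29, 30) overlaps/touches [26, 39) → extend to [26, 39).
[32, 33) overlaps/touches [26, 39) → extend to [26, 39).
[36, 37) overlaps/touches [26, 39) → extend to [26, 39).
[40, 46) is disjoint → start new block.

[3, 9) ∪ [26, 39) ∪ [40, 46)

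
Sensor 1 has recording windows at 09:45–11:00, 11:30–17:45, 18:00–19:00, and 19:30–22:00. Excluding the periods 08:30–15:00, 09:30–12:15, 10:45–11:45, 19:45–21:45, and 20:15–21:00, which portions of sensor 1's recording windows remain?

15:00–17:45, 18:00–19:00, 19:30–19:45, 21:45–22:00

B, merged: 08:30–15:00, 19:45–21:45.
09:45–11:00 lies entirely inside B → drops out.
11:30–17:45 with B removed leaves 15:00–17:45.
18:00–19:00 is untouched.
19:30–22:00 with B removed leaves 19:30–19:45, 21:45–22:00.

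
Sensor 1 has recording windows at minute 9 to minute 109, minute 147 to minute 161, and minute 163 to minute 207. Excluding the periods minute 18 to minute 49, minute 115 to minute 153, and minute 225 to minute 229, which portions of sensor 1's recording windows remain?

minute 9 to minute 18, minute 49 to minute 109, minute 153 to minute 161, minute 163 to minute 207

minute 9 to minute 109 \ B = minute 9 to minute 18, minute 49 to minute 109.
minute 147 to minute 161 \ B = minute 153 to minute 161.
minute 163 to minute 207: nothing removed.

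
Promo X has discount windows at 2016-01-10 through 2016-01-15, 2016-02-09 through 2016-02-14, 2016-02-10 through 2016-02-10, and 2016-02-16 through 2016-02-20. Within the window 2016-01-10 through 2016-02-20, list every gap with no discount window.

After merging, the occupied span is 2016-01-10 through 2016-01-15, 2016-02-09 through 2016-02-14, 2016-02-16 through 2016-02-20.
Complement within 2016-01-10 through 2016-02-20: 2016-01-16 through 2016-02-08, 2016-02-15 through 2016-02-15.

2016-01-16 through 2016-02-08, 2016-02-15 through 2016-02-15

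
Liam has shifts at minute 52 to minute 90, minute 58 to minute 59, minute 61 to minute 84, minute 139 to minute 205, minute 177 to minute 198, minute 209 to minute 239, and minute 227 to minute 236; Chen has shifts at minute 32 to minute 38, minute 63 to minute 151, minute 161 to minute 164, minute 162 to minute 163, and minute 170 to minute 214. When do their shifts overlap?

A, merged: minute 52 to minute 90, minute 139 to minute 205, minute 209 to minute 239.
B, merged: minute 32 to minute 38, minute 63 to minute 151, minute 161 to minute 164, minute 170 to minute 214.
minute 52 to minute 90 meets the second set on minute 63 to minute 90.
minute 139 to minute 205 meets the second set on minute 139 to minute 151, minute 161 to minute 164, minute 170 to minute 205.
minute 209 to minute 239 meets the second set on minute 209 to minute 214.

minute 63 to minute 90, minute 139 to minute 151, minute 161 to minute 164, minute 170 to minute 205, minute 209 to minute 214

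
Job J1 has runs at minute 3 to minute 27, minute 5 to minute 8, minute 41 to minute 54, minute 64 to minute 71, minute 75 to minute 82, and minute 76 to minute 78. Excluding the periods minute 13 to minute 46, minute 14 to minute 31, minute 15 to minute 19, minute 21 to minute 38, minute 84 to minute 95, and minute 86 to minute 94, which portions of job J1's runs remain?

First set merges to minute 3 to minute 27, minute 41 to minute 54, minute 64 to minute 71, minute 75 to minute 82.
Second set merges to minute 13 to minute 46, minute 84 to minute 95.
minute 3 to minute 27 minus B → minute 3 to minute 13.
minute 41 to minute 54 minus B → minute 46 to minute 54.
minute 64 to minute 71: no B overlap → unchanged.
minute 75 to minute 82: no B overlap → unchanged.

minute 3 to minute 13, minute 46 to minute 54, minute 64 to minute 71, minute 75 to minute 82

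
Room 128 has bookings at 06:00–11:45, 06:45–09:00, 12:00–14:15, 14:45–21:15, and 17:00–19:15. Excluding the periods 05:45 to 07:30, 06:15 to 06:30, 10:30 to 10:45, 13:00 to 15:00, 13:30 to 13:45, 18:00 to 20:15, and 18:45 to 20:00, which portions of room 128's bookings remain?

First set merges to 06:00–11:45, 12:00–14:15, 14:45–21:15.
Second set merges to 05:45–07:30, 10:30–10:45, 13:00–15:00, 18:00–20:15.
06:00–11:45 minus B → 07:30–10:30, 10:45–11:45.
12:00–14:15 minus B → 12:00–13:00.
14:45–21:15 minus B → 15:00–18:00, 20:15–21:15.

07:30–10:30, 10:45–11:45, 12:00–13:00, 15:00–18:00, 20:15–21:15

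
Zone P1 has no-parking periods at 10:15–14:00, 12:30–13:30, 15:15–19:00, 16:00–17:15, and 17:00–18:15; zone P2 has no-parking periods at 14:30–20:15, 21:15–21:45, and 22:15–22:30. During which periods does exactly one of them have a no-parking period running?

A, merged: 10:15–14:00, 15:15–19:00.
Only in the first: 10:15–14:00.
Only in the second: 14:30–15:15, 19:00–20:15, 21:15–21:45, 22:15–22:30.
Together these are the periods covered by exactly one.

10:15–14:00, 14:30–15:15, 19:00–20:15, 21:15–21:45, 22:15–22:30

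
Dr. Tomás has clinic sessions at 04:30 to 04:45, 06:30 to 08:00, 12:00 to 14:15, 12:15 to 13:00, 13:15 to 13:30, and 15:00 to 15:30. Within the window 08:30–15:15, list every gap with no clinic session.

Covered (merged): 04:30–04:45, 06:30–08:00, 12:00–14:15, 15:00–15:30.
Complement within 08:30–15:15: 08:30–12:00, 14:15–15:00.

08:30–12:00, 14:15–15:00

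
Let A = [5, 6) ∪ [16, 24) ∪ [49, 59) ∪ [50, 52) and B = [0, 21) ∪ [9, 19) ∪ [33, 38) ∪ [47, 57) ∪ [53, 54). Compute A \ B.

A, merged: [5, 6), [16, 24), [49, 59).
B, merged: [0, 21), [33, 38), [47, 57).
[5, 6): entirely removed.
[16, 24) \ B = [21, 24).
[49, 59) \ B = [57, 59).

[21, 24) ∪ [57, 59)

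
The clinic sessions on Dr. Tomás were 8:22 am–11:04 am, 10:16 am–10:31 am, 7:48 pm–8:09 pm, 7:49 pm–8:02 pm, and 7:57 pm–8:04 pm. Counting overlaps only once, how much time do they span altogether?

Merged: 8:22 am–11:04 am, 7:48 pm–8:09 pm.
Lengths: 2 h 42 min + 21 min = 3 h 3 min.

3 h 3 min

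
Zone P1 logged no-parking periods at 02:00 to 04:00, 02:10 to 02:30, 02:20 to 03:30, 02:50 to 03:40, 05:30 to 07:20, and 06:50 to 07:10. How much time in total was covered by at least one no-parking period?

Merged: 02:00–04:00, 05:30–07:20.
Lengths: 2 h + 1 h 50 min = 3 h 50 min.

3 h 50 min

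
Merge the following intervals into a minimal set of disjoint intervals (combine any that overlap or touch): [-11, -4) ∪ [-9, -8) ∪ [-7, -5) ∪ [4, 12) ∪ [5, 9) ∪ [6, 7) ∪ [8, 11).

[-11, -4) ∪ [4, 12)

[-9, -8) overlaps/touches [-11, -4) → extend to [-11, -4).
[-7, -5) overlaps/touches [-11, -4) → extend to [-11, -4).
[4, 12) is disjoint → start new block.
[5, 9) overlaps/touches [4, 12) → extend to [4, 12).
[6, 7) overlaps/touches [4, 12) → extend to [4, 12).
[8, 11) overlaps/touches [4, 12) → extend to [4, 12).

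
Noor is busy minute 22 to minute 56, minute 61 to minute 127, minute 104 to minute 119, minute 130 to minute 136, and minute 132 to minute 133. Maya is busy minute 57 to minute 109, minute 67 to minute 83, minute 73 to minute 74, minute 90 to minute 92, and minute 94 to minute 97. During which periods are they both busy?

minute 61 to minute 109

First set merges to minute 22 to minute 56, minute 61 to minute 127, minute 130 to minute 136.
Second set merges to minute 57 to minute 109.
minute 22 to minute 56 falls entirely outside B.
minute 61 to minute 127 overlaps B on minute 61 to minute 109.
minute 130 to minute 136 falls entirely outside B.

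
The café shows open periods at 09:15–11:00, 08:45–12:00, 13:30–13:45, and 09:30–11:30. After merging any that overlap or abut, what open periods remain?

Sort by start: 08:45-12:00, 09:15-11:00, 09:30-11:30, 13:30-13:45.
09:15-11:00 overlaps/touches 08:45-12:00 → extend to 08:45-12:00.
09:30-11:30 overlaps/touches 08:45-12:00 → extend to 08:45-12:00.
13:30-13:45 is disjoint → start new block.

08:45-12:00, 13:30-13:45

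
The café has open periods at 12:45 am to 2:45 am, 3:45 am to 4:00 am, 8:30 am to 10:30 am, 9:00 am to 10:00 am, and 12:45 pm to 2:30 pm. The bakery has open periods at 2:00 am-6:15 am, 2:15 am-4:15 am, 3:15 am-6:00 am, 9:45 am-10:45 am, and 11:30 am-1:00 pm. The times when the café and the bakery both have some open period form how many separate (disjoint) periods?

First set merges to 12:45 am–2:45 am, 3:45 am–4:00 am, 8:30 am–10:30 am, 12:45 pm–2:30 pm.
Second set merges to 2:00 am–6:15 am, 9:45 am–10:45 am, 11:30 am–1:00 pm.
A ∩ B = 2:00 am–2:45 am, 3:45 am–4:00 am, 9:45 am–10:30 am, 12:45 pm–1:00 pm.
That is 4 disjoint pieces.

4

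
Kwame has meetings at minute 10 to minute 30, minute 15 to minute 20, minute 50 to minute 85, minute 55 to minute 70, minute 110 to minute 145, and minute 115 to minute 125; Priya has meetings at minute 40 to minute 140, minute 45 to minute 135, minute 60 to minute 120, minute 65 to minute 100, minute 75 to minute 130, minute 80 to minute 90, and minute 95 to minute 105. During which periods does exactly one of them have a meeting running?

minute 10 to minute 30, minute 40 to minute 50, minute 85 to minute 110, minute 140 to minute 145

Merge the first list: minute 10 to minute 30, minute 50 to minute 85, minute 110 to minute 145.
Merge the second list: minute 40 to minute 140.
A but not B: minute 10 to minute 30, minute 140 to minute 145.
B but not A: minute 40 to minute 50, minute 85 to minute 110.
Combining gives A △ B.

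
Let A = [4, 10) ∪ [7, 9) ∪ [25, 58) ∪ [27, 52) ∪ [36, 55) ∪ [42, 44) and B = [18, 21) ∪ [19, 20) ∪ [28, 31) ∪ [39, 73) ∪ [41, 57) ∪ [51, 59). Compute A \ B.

[4, 10) ∪ [25, 28) ∪ [31, 39)

First set merges to [4, 10), [25, 58).
Second set merges to [18, 21), [28, 31), [39, 73).
[4, 10) is untouched.
[25, 58) with B removed leaves [25, 28), [31, 39).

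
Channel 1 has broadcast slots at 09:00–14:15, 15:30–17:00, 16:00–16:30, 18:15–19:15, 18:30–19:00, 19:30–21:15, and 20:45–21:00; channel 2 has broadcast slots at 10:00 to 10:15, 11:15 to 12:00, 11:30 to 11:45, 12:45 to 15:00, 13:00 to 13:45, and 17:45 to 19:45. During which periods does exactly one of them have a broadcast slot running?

09:00–10:00, 10:15–11:15, 12:00–12:45, 14:15–15:00, 15:30–17:00, 17:45–18:15, 19:15–19:30, 19:45–21:15

Merge the first list: 09:00–14:15, 15:30–17:00, 18:15–19:15, 19:30–21:15.
Merge the second list: 10:00–10:15, 11:15–12:00, 12:45–15:00, 17:45–19:45.
A \ B = 09:00–10:00, 10:15–11:15, 12:00–12:45, 15:30–17:00, 19:45–21:15.
B \ A = 14:15–15:00, 17:45–18:15, 19:15–19:30.
Union of the two gives the symmetric difference.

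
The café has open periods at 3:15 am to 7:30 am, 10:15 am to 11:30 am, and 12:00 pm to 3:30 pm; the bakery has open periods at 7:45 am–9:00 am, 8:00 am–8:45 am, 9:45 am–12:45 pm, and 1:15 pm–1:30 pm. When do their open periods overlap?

10:15 am–11:30 am, 12:00 pm–12:45 pm, 1:15 pm–1:30 pm

Merge the second list: 7:45 am–9:00 am, 9:45 am–12:45 pm, 1:15 pm–1:30 pm.
3:15 am–7:30 am falls entirely outside B.
10:15 am–11:30 am overlaps B on 10:15 am–11:30 am.
12:00 pm–3:30 pm overlaps B on 12:00 pm–12:45 pm, 1:15 pm–1:30 pm.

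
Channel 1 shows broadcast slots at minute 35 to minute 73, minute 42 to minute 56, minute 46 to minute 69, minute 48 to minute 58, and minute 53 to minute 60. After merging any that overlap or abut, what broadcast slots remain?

minute 35 to minute 73

minute 42 to minute 56 overlaps/touches minute 35 to minute 73 → extend to minute 35 to minute 73.
minute 46 to minute 69 overlaps/touches minute 35 to minute 73 → extend to minute 35 to minute 73.
minute 48 to minute 58 overlaps/touches minute 35 to minute 73 → extend to minute 35 to minute 73.
minute 53 to minute 60 overlaps/touches minute 35 to minute 73 → extend to minute 35 to minute 73.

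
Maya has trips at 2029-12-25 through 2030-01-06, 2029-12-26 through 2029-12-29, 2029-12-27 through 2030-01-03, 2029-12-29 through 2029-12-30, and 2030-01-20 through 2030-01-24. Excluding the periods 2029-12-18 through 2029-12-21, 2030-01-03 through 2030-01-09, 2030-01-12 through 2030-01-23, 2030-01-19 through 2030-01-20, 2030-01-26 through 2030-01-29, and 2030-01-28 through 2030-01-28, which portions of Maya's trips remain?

2029-12-25 through 2030-01-02, 2030-01-24 through 2030-01-24

A, merged: 2029-12-25 through 2030-01-06, 2030-01-20 through 2030-01-24.
B, merged: 2029-12-18 through 2029-12-21, 2030-01-03 through 2030-01-09, 2030-01-12 through 2030-01-23, 2030-01-26 through 2030-01-29.
2029-12-25 through 2030-01-06 minus B → 2029-12-25 through 2030-01-02.
2030-01-20 through 2030-01-24 minus B → 2030-01-24 through 2030-01-24.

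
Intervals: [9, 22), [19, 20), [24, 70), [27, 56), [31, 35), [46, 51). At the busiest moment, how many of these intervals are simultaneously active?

3

Sweep endpoints in order; track running count of active intervals.
Peak of 3 reached at 31.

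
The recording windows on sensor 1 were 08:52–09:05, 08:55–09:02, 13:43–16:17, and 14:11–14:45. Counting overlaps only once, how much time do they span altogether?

Merged: 08:52–09:05, 13:43–16:17.
Lengths: 13 min + 2 h 34 min = 2 h 47 min.

2 h 47 min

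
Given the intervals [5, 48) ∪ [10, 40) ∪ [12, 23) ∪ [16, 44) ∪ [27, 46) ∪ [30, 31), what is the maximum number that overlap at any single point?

Sweep endpoints in order; track running count of active intervals.
Peak of 5 reached at 30.

5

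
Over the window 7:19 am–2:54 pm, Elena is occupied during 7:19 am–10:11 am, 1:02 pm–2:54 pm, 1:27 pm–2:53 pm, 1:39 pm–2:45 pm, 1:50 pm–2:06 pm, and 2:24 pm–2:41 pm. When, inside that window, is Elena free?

The merged coverage is 7:19 am–10:11 am, 1:02 pm–2:54 pm.
Gaps within 7:19 am–2:54 pm: 10:11 am–1:02 pm.

10:11 am–1:02 pm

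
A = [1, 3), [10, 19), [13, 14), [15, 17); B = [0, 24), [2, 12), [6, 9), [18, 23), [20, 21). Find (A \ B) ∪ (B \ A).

Merge the first list: [1, 3), [10, 19).
Merge the second list: [0, 24).
Only in the first: none.
Only in the second: [0, 1), [3, 10), [19, 24).
Together these are the periods covered by exactly one.

[0, 1) ∪ [3, 10) ∪ [19, 24)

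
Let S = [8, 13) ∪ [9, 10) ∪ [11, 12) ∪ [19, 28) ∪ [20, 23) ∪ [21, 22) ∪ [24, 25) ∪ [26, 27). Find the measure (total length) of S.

14

Merged: [8, 13), [19, 28).
Lengths: 5 + 9 = 14.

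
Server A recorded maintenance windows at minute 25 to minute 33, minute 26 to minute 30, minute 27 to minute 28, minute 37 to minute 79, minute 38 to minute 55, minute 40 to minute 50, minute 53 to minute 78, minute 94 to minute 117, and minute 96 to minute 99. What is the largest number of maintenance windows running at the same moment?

3

Walk the sorted start/end points keeping a running depth.
The depth first hits 3 at minute 27.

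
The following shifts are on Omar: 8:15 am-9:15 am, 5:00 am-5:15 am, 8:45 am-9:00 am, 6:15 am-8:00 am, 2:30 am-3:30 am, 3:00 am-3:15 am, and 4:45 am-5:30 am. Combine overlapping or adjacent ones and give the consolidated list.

Sort by start: 2:30 am–3:30 am, 3:00 am–3:15 am, 4:45 am–5:30 am, 5:00 am–5:15 am, 6:15 am–8:00 am, 8:15 am–9:15 am, 8:45 am–9:00 am.
3:00 am–3:15 am overlaps/touches 2:30 am–3:30 am → extend to 2:30 am–3:30 am.
4:45 am–5:30 am is disjoint → start new block.
5:00 am–5:15 am overlaps/touches 4:45 am–5:30 am → extend to 4:45 am–5:30 am.
6:15 am–8:00 am is disjoint → start new block.
8:15 am–9:15 am is disjoint → start new block.
8:45 am–9:00 am overlaps/touches 8:15 am–9:15 am → extend to 8:15 am–9:15 am.

2:30 am–3:30 am, 4:45 am–5:30 am, 6:15 am–8:00 am, 8:15 am–9:15 am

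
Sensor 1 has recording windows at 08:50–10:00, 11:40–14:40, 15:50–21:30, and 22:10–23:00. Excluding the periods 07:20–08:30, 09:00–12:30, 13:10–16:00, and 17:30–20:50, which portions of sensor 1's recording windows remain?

08:50–09:00, 12:30–13:10, 16:00–17:30, 20:50–21:30, 22:10–23:00

08:50–10:00 \ B = 08:50–09:00.
11:40–14:40 \ B = 12:30–13:10.
15:50–21:30 \ B = 16:00–17:30, 20:50–21:30.
22:10–23:00: nothing removed.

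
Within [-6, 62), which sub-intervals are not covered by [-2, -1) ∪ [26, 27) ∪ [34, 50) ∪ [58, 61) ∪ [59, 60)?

After merging, the occupied span is [-2, -1), [26, 27), [34, 50), [58, 61).
Complement within [-6, 62): [-6, -2), [-1, 26), [27, 34), [50, 58), [61, 62).

[-6, -2) ∪ [-1, 26) ∪ [27, 34) ∪ [50, 58) ∪ [61, 62)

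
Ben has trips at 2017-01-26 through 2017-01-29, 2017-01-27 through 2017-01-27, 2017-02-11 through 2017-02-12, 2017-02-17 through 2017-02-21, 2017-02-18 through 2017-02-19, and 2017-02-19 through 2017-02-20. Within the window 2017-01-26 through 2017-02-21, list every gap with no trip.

Covered (merged): 2017-01-26 through 2017-01-29, 2017-02-11 through 2017-02-12, 2017-02-17 through 2017-02-21.
Uncovered inside 2017-01-26 through 2017-02-21: 2017-01-30 through 2017-02-10, 2017-02-13 through 2017-02-16.

2017-01-30 through 2017-02-10, 2017-02-13 through 2017-02-16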